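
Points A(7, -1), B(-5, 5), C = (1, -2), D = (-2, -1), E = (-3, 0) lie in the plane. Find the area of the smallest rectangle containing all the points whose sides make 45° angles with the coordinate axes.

In coordinates u = x + y, v = x − y the rectangle is axis-aligned; the map (x,y)→(u,v) scales areas by 2.
u-values: 6, 0, -1, -3, -3; range = 6 − (-3) = 9.
v-values: 8, -10, 3, -1, -3; range = 8 − (-10) = 18.
Area = (9 × 18) / 2 = 81.

81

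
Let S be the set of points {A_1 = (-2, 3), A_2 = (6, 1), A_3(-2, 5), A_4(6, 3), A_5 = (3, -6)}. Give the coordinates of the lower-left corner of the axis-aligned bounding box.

x-range [-2, 6], y-range [-6, 5].
The lower-left corner is (-2, -6).

(-2, -6)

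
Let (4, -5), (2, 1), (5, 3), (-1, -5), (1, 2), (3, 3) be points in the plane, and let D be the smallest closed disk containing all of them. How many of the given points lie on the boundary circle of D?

A smallest enclosing disk is always determined by at most three of the input points on its boundary.
The farthest pair is (5, 3)–(-1, -5) with squared distance 100. The circle on this segment as diameter has centre (2, -1) and r² = 100/4 = 25.
Check (4, -5): distance² to centre = 20 ≤ 25, so it lies inside.
All remaining points lie in this disk, and no smaller disk contains both endpoints, so this is the minimum enclosing circle.
The points at distance exactly r from the centre are (5, 3), (-1, -5) — 2 points.

2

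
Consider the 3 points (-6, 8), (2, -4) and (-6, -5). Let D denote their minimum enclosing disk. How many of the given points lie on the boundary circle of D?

Call the three points A, B, C in the order given.
Side lengths²: AB² = 208, AC² = 169, BC² = 65.
Since AB² = 208 < 169 + 65 = 234, the triangle is acute, so the smallest enclosing circle is the circumcircle.
Circumcentre = (-2.75, 1.5), r² = 52.8125.
The points at distance exactly r from the centre are (-6, 8), (2, -4), (-6, -5) — 3 points.

3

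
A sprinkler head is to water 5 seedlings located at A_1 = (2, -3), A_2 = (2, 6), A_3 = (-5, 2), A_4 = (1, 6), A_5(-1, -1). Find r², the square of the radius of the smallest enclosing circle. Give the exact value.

The minimum enclosing circle is determined by three boundary points: A_1, A_2, A_3.
Their circumcentre is (-1/14, 1.5) with r² = 2405/98.
The farthest remaining point A_4 is at distance² 2097/98 ≤ 2405/98.

2405/98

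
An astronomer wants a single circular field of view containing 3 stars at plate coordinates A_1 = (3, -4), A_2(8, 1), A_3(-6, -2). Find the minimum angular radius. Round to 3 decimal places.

Side lengths²: A_1A_2² = 50, A_1A_3² = 85, A_2A_3² = 205.
Since A_2A_3² = 205 ≥ 85 + 50 = 135, the angle opposite A_2A_3 is not acute, so the smallest enclosing circle has A_2A_3 as diameter.
Centre = midpoint of A_2A_3 = (1, -0.5), r² = 205/4 = 51.25.
r = √(51.25) ≈ 7.159.

7.159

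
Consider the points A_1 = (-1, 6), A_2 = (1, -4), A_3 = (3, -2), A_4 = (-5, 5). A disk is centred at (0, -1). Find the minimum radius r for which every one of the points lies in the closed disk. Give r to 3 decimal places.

7.810

The required radius is the distance from (0, -1) to the farthest point.
Squared distances: 50, 10, 10, 61.
Maximum is 61, attained at A_4.
r = √61 ≈ 7.810.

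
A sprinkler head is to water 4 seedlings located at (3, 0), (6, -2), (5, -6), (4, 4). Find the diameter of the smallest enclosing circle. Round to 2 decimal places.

10.05

A smallest enclosing disk is always determined by at most three of the input points on its boundary.
The farthest pair is (5, -6)–(4, 4) with squared distance 101. The circle on this segment as diameter has centre (4.5, -1) and r² = 101/4 = 25.25.
Check (3, 0): distance² to centre = 3.25 ≤ 25.25, so it lies inside.
All remaining points lie in this disk, and no smaller disk contains both endpoints, so this is the minimum enclosing circle.
Diameter = 2r = 2√(25.25) ≈ 10.05.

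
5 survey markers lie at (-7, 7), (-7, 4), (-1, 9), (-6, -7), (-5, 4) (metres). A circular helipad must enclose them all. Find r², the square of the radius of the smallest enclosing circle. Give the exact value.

70.25

The minimum enclosing circle of a finite set is fixed by two of the points (as a diameter) or three (as a circumcircle).
The farthest pair is (-1, 9)–(-6, -7) with squared distance 281. The circle on this segment as diameter has centre (-3.5, 1) and r² = 281/4 = 70.25.
Check (-7, 7): distance² to centre = 48.25 ≤ 70.25, so it lies inside.
All remaining points lie in this disk, and no smaller disk contains both endpoints, so this is the minimum enclosing circle.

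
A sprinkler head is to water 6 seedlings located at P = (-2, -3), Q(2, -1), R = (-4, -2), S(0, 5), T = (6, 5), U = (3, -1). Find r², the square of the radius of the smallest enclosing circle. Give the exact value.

The farthest pair is R–T with squared distance 149. The circle on this segment as diameter has centre (1, 1.5) and r² = 149/4 = 37.25.
Check P: distance² to centre = 29.25 ≤ 37.25, so it lies inside.
All remaining points lie in this disk, and no smaller disk contains both endpoints, so this is the minimum enclosing circle.

37.25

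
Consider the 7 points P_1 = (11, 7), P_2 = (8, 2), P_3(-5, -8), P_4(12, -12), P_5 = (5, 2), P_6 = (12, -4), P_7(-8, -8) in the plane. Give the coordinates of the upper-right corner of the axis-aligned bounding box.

(12, 7)

x-range [-8, 12], y-range [-12, 7].
The upper-right corner is (12, 7).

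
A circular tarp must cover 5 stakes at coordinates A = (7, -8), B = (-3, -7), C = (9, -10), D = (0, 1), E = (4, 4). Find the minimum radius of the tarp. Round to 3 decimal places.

The minimum enclosing circle is determined by three boundary points: B, C, E.
Their circumcentre is (25/6, -23/6) with r² = 1105/18.
The farthest remaining point D is at distance² 733/18 ≤ 1105/18.
r = √(1105/18) ≈ 7.835.

7.835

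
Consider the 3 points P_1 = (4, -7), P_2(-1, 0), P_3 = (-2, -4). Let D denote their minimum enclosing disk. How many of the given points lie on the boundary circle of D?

Side lengths²: P_1P_2² = 74, P_1P_3² = 45, P_2P_3² = 17.
Since P_1P_2² = 74 ≥ 45 + 17 = 62, the angle opposite P_1P_2 is not acute, so the smallest enclosing circle has P_1P_2 as diameter.
Centre = midpoint of P_1P_2 = (1.5, -3.5), r² = 74/4 = 18.5.
The points at distance exactly r from the centre are P_1, P_2 — 2 points.

2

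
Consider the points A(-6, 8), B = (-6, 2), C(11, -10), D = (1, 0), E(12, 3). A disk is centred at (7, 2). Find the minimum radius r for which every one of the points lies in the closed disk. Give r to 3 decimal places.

14.318

The required radius is the distance from (7, 2) to the farthest point.
Squared distances: 205, 169, 160, 40, 26.
Maximum is 205, attained at A.
r = √205 ≈ 14.318.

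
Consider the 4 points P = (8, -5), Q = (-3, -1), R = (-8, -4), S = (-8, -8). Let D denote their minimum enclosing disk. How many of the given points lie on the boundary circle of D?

The minimum enclosing circle is determined by three boundary points: P, R, S.
Their circumcentre is (-0.09375, -6) with r² = 66.5087890625.
The farthest remaining point Q is at distance² 33.4462890625 ≤ 66.5087890625.
The points at distance exactly r from the centre are P, R, S — 3 points.

3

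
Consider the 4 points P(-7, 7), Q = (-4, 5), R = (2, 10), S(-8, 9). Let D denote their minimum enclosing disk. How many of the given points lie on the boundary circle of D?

2

The farthest pair is R–S with squared distance 101. The circle on this segment as diameter has centre (-3, 9.5) and r² = 101/4 = 25.25.
Check P: distance² to centre = 22.25 ≤ 25.25, so it lies inside.
All remaining points lie in this disk, and no smaller disk contains both endpoints, so this is the minimum enclosing circle.
The points at distance exactly r from the centre are R, S — 2 points.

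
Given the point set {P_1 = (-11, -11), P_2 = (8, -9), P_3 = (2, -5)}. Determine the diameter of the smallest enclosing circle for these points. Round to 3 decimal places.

19.105

Side lengths²: P_1P_2² = 365, P_1P_3² = 205, P_2P_3² = 52.
Since P_1P_2² = 365 ≥ 205 + 52 = 257, the angle opposite P_1P_2 is not acute, so the smallest enclosing circle has P_1P_2 as diameter.
Centre = midpoint of P_1P_2 = (-1.5, -10), r² = 365/4 = 91.25.
Diameter = 2r = 2√(91.25) ≈ 19.105.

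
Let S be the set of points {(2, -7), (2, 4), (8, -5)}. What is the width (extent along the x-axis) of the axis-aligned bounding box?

max x = 8, min x = 2, so width = 6.

6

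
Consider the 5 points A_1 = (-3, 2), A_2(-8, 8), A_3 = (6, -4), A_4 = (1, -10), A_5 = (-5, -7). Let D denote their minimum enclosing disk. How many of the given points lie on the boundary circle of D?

2

A smallest enclosing disk is always determined by at most three of the input points on its boundary.
The farthest pair is A_2–A_4 with squared distance 405. The circle on this segment as diameter has centre (-3.5, -1) and r² = 405/4 = 101.25.
Check A_1: distance² to centre = 9.25 ≤ 101.25, so it lies inside.
All remaining points lie in this disk, and no smaller disk contains both endpoints, so this is the minimum enclosing circle.
The points at distance exactly r from the centre are A_2, A_4 — 2 points.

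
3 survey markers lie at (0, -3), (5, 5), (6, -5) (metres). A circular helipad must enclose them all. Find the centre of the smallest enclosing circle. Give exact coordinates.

(249/58, -7/58)

Call the three points A, B, C in the order given.
Side lengths²: AB² = 89, AC² = 40, BC² = 101.
Since BC² = 101 < 89 + 40 = 129, the triangle is acute, so the smallest enclosing circle is the circumcircle.
Circumcentre = (249/58, -7/58), r² = 44945/1682.
Centre = (249/58, -7/58).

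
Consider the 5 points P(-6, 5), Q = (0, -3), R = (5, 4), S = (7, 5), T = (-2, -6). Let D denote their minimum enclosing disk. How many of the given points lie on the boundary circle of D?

By Welzl's lemma the MEC is supported by two points (diametrically opposite) or three points (on a circumcircle).
The minimum enclosing circle is determined by three boundary points: P, S, T.
Their circumcentre is (0.5, 25/22) with r² = 13837/242.
The farthest remaining point R is at distance² 6885/242 ≤ 13837/242.
The points at distance exactly r from the centre are P, S, T — 3 points.

3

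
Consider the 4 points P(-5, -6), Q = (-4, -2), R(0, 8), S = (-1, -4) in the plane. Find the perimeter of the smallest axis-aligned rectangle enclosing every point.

38

Width = max x − min x = 0 − (-5) = 5.
Height = max y − min y = 8 − (-6) = 14.
Perimeter = 2(5 + 14) = 38.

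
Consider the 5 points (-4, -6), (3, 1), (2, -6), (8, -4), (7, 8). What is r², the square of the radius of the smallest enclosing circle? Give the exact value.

The minimum enclosing circle of a finite set is fixed by two of the points (as a diameter) or three (as a circumcircle).
The farthest pair is (-4, -6)–(7, 8) with squared distance 317. The circle on this segment as diameter has centre (1.5, 1) and r² = 317/4 = 79.25.
Check (3, 1): distance² to centre = 2.25 ≤ 79.25, so it lies inside.
All remaining points lie in this disk, and no smaller disk contains both endpoints, so this is the minimum enclosing circle.

79.25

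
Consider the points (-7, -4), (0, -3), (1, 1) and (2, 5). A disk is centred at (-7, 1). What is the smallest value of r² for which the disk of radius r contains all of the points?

The required radius is the distance from (-7, 1) to the farthest point.
Squared distances: 25, 65, 64, 97.
Maximum is 97, attained at (2, 5).

97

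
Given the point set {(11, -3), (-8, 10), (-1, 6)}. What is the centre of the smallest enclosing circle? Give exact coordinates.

Call the three points A, B, C in the order given.
Side lengths²: AB² = 530, AC² = 225, BC² = 65.
Since AB² = 530 ≥ 225 + 65 = 290, the angle opposite AB is not acute, so the smallest enclosing circle has AB as diameter.
Centre = midpoint of AB = (1.5, 3.5), r² = 530/4 = 132.5.
Centre = (1.5, 3.5).

(1.5, 3.5)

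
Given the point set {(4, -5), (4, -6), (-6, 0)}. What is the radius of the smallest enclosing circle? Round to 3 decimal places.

5.831

Call the three points A, B, C in the order given.
Side lengths²: AB² = 1, AC² = 125, BC² = 136.
Since BC² = 136 ≥ 125 + 1 = 126, the angle opposite BC is not acute, so the smallest enclosing circle has BC as diameter.
Centre = midpoint of BC = (-1, -3), r² = 136/4 = 34.
r = √34 ≈ 5.831.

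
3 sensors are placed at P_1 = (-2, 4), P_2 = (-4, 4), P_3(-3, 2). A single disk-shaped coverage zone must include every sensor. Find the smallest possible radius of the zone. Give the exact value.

1.25

Side lengths²: P_1P_2² = 4, P_1P_3² = 5, P_2P_3² = 5.
Since P_2P_3² = 5 < 5 + 4 = 9, the triangle is acute, so the smallest enclosing circle is the circumcircle.
Circumcentre = (-3, 3.25), r² = 1.5625.
r = √(1.5625) = 1.25.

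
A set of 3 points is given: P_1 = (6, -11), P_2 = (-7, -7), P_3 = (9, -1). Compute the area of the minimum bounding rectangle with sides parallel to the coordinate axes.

160

x ranges over [-7, 9], width 16.
y ranges over [-11, -1], height 10.
Area = 16 × 10 = 160.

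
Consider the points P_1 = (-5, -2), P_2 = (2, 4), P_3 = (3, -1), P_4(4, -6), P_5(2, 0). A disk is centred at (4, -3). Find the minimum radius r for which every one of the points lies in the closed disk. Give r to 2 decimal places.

The required radius is the distance from (4, -3) to the farthest point.
Squared distances: 82, 53, 5, 9, 13.
Maximum is 82, attained at P_1.
r = √82 ≈ 9.06.

9.06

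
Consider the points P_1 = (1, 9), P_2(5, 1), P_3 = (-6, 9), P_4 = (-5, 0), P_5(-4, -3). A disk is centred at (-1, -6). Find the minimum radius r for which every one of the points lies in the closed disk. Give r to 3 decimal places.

The required radius is the distance from (-1, -6) to the farthest point.
Squared distances: 229, 85, 250, 52, 18.
Maximum is 250, attained at P_3.
r = √250 ≈ 15.811.

15.811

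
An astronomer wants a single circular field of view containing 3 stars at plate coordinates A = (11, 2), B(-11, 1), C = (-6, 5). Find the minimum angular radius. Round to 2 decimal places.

11.01

Side lengths²: AB² = 485, AC² = 298, BC² = 41.
Since AB² = 485 ≥ 298 + 41 = 339, the angle opposite AB is not acute, so the smallest enclosing circle has AB as diameter.
Centre = midpoint of AB = (0, 1.5), r² = 485/4 = 121.25.
r = √(121.25) ≈ 11.01.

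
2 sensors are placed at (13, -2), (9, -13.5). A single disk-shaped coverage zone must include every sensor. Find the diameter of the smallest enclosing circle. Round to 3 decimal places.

12.176

The smallest circle enclosing two points has them as diameter endpoints.
Centre = midpoint = (11, -7.75); r² = |(13, -2)−(9, -13.5)|²/4 = 148.25/4 = 37.0625.
Diameter = 2r = 2√(37.0625) ≈ 12.176.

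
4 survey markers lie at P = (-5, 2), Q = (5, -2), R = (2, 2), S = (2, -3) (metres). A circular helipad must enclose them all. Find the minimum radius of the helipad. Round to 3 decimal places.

5.385

A smallest enclosing disk is always determined by at most three of the input points on its boundary.
The farthest pair is P–Q with squared distance 116. The circle on this segment as diameter has centre (0, 0) and r² = 116/4 = 29.
Check R: distance² to centre = 8 ≤ 29, so it lies inside.
All remaining points lie in this disk, and no smaller disk contains both endpoints, so this is the minimum enclosing circle.
r = √29 ≈ 5.385.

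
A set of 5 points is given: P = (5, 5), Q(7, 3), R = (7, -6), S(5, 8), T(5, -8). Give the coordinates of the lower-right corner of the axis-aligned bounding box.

x-range [5, 7], y-range [-8, 8].
The lower-right corner is (7, -8).

(7, -8)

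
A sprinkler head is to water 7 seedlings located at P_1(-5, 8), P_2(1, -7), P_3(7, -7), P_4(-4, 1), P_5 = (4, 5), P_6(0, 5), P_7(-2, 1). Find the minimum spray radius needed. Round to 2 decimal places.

By Welzl's lemma the MEC is supported by two points (diametrically opposite) or three points (on a circumcircle).
The farthest pair is P_1–P_3 with squared distance 369. The circle on this segment as diameter has centre (1, 0.5) and r² = 369/4 = 92.25.
Check P_2: distance² to centre = 56.25 ≤ 92.25, so it lies inside.
All remaining points lie in this disk, and no smaller disk contains both endpoints, so this is the minimum enclosing circle.
r = √(92.25) ≈ 9.60.

9.60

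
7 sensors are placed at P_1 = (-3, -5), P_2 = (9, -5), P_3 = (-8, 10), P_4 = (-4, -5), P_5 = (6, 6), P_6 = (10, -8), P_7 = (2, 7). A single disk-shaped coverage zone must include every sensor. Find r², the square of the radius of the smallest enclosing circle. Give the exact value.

162

The minimum enclosing circle of a finite set is fixed by two of the points (as a diameter) or three (as a circumcircle).
The farthest pair is P_3–P_6 with squared distance 648. The circle on this segment as diameter has centre (1, 1) and r² = 648/4 = 162.
Check P_1: distance² to centre = 52 ≤ 162, so it lies inside.
All remaining points lie in this disk, and no smaller disk contains both endpoints, so this is the minimum enclosing circle.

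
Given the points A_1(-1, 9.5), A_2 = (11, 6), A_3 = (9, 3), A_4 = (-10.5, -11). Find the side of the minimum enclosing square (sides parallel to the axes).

21.5

The bounding box has width 21.5 and height 20.5.
An axis-aligned square enclosing the set must have side ≥ max(width, height).
So the minimum side is max(21.5, 20.5) = 21.5.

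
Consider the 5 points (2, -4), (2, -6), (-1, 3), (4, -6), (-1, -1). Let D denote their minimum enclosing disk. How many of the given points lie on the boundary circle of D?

2

By Welzl's lemma the MEC is supported by two points (diametrically opposite) or three points (on a circumcircle).
The farthest pair is (-1, 3)–(4, -6) with squared distance 106. The circle on this segment as diameter has centre (1.5, -1.5) and r² = 106/4 = 26.5.
Check (2, -4): distance² to centre = 6.5 ≤ 26.5, so it lies inside.
All remaining points lie in this disk, and no smaller disk contains both endpoints, so this is the minimum enclosing circle.
The points at distance exactly r from the centre are (-1, 3), (4, -6) — 2 points.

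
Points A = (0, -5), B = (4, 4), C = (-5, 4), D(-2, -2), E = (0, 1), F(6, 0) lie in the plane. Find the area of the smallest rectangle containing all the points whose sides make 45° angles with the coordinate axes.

In coordinates u = x + y, v = x − y the rectangle is axis-aligned; the map (x,y)→(u,v) scales areas by 2.
u-values: -5, 8, -1, -4, 1, 6; range = 8 − (-5) = 13.
v-values: 5, 0, -9, 0, -1, 6; range = 6 − (-9) = 15.
Area = (13 × 15) / 2 = 97.5.

97.5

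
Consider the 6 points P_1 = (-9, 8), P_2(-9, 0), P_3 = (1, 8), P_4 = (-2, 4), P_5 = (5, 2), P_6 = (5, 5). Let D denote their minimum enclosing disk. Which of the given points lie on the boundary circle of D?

P_1, P_2, P_5

The minimum enclosing circle of a finite set is fixed by two of the points (as a diameter) or three (as a circumcircle).
The minimum enclosing circle is determined by three boundary points: P_1, P_2, P_5.
Their circumcentre is (-17/7, 4) with r² = 2900/49.
The farthest remaining point P_6 is at distance² 2753/49 ≤ 2900/49.
The points at distance exactly r from the centre are P_1, P_2, P_5 — 3 points.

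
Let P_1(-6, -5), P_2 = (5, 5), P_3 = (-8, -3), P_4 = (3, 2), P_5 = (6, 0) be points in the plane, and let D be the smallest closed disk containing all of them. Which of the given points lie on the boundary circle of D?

P_2, P_3

The minimum enclosing circle of a finite set is fixed by two of the points (as a diameter) or three (as a circumcircle).
The farthest pair is P_2–P_3 with squared distance 233. The circle on this segment as diameter has centre (-1.5, 1) and r² = 233/4 = 58.25.
Check P_1: distance² to centre = 56.25 ≤ 58.25, so it lies inside.
All remaining points lie in this disk, and no smaller disk contains both endpoints, so this is the minimum enclosing circle.
The points at distance exactly r from the centre are P_2, P_3 — 2 points.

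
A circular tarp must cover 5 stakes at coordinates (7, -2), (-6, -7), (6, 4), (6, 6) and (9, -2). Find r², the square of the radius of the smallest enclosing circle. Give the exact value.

114245/1458

The minimum enclosing circle of a finite set is fixed by two of the points (as a diameter) or three (as a circumcircle).
The minimum enclosing circle is determined by three boundary points: (-6, -7), (6, 6), (9, -2).
Their circumcentre is (13/54, -13/18) with r² = 114245/1458.
The farthest remaining point (6, 4) is at distance² 80873/1458 ≤ 114245/1458.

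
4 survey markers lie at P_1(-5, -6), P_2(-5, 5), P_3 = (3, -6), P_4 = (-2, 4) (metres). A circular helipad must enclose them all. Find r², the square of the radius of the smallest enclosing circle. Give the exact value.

A smallest enclosing disk is always determined by at most three of the input points on its boundary.
The farthest pair is P_2–P_3 with squared distance 185. The circle on this segment as diameter has centre (-1, -0.5) and r² = 185/4 = 46.25.
Check P_1: distance² to centre = 46.25 ≤ 46.25, so it lies inside.
All remaining points lie in this disk, and no smaller disk contains both endpoints, so this is the minimum enclosing circle.

46.25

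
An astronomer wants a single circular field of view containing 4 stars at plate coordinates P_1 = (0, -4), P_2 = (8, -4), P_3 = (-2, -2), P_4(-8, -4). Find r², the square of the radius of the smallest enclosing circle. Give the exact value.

64

A smallest enclosing disk is always determined by at most three of the input points on its boundary.
The farthest pair is P_2–P_4 with squared distance 256. The circle on this segment as diameter has centre (0, -4) and r² = 256/4 = 64.
Check P_1: distance² to centre = 0 ≤ 64, so it lies inside.
All remaining points lie in this disk, and no smaller disk contains both endpoints, so this is the minimum enclosing circle.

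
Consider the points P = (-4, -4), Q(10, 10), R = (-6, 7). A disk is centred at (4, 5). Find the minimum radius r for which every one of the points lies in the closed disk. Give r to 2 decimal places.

12.04

The required radius is the distance from (4, 5) to the farthest point.
Squared distances: 145, 61, 104.
Maximum is 145, attained at P.
r = √145 ≈ 12.04.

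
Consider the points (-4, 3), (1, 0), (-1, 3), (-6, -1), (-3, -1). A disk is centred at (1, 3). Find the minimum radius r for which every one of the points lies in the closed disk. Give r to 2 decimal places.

8.06

The required radius is the distance from (1, 3) to the farthest point.
Squared distances: 25, 9, 4, 65, 32.
Maximum is 65, attained at (-6, -1).
r = √65 ≈ 8.06.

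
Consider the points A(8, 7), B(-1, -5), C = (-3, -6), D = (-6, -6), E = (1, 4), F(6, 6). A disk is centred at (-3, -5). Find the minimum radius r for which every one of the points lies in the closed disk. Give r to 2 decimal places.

The required radius is the distance from (-3, -5) to the farthest point.
Squared distances: 265, 4, 1, 10, 97, 202.
Maximum is 265, attained at A.
r = √265 ≈ 16.28.

16.28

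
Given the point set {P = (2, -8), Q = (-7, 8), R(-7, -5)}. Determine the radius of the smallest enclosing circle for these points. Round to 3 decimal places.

Side lengths²: PQ² = 337, PR² = 90, QR² = 169.
Since PQ² = 337 ≥ 169 + 90 = 259, the angle opposite PQ is not acute, so the smallest enclosing circle has PQ as diameter.
Centre = midpoint of PQ = (-2.5, 0), r² = 337/4 = 84.25.
r = √(84.25) ≈ 9.179.

9.179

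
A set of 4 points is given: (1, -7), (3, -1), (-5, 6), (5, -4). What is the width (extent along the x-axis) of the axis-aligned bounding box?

10

max x = 5, min x = -5, so width = 10.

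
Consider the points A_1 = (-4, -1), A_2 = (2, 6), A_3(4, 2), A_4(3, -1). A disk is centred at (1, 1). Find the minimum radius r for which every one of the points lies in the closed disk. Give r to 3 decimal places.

The required radius is the distance from (1, 1) to the farthest point.
Squared distances: 29, 26, 10, 8.
Maximum is 29, attained at A_1.
r = √29 ≈ 5.385.

5.385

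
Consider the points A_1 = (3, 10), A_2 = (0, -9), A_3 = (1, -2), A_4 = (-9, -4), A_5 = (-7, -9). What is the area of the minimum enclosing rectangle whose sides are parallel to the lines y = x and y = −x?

232

In coordinates u = x + y, v = x − y the rectangle is axis-aligned; the map (x,y)→(u,v) scales areas by 2.
u-values: 13, -9, -1, -13, -16; range = 13 − (-16) = 29.
v-values: -7, 9, 3, -5, 2; range = 9 − (-7) = 16.
Area = (29 × 16) / 2 = 232.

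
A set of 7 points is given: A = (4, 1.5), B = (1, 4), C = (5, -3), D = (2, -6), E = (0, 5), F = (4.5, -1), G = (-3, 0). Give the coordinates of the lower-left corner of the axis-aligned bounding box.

(-3, -6)

x-range [-3, 5], y-range [-6, 5].
The lower-left corner is (-3, -6).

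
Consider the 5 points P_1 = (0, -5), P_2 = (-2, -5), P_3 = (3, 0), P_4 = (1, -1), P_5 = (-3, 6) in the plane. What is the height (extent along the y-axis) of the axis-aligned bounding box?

11

max y = 6, min y = -5, so height = 11.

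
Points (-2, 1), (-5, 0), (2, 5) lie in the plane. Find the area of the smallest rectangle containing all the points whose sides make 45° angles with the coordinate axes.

In coordinates u = x + y, v = x − y the rectangle is axis-aligned; the map (x,y)→(u,v) scales areas by 2.
u-values: -1, -5, 7; range = 7 − (-5) = 12.
v-values: -3, -5, -3; range = -3 − (-5) = 2.
Area = (12 × 2) / 2 = 12.

12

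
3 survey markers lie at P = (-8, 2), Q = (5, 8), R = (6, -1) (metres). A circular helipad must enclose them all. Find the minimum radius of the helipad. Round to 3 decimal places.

7.546

Side lengths²: PQ² = 205, PR² = 205, QR² = 82.
Since PR² = 205 < 205 + 82 = 287, the triangle is acute, so the smallest enclosing circle is the circumcircle.
Circumcentre = (-0.5, 17/6), r² = 1025/18.
r = √(1025/18) ≈ 7.546.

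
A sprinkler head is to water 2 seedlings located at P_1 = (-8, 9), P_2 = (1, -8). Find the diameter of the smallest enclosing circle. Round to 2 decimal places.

19.24

The smallest circle enclosing two points has them as diameter endpoints.
Centre = midpoint = (-3.5, 0.5); r² = |P_1P_2|²/4 = 370/4 = 92.5.
Diameter = 2r = 2√(92.5) ≈ 19.24.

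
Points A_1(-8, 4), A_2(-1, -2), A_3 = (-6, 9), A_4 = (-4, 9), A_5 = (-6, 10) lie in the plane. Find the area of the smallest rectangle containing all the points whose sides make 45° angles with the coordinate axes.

76.5

In coordinates u = x + y, v = x − y the rectangle is axis-aligned; the map (x,y)→(u,v) scales areas by 2.
u-values: -4, -3, 3, 5, 4; range = 5 − (-4) = 9.
v-values: -12, 1, -15, -13, -16; range = 1 − (-16) = 17.
Area = (9 × 17) / 2 = 76.5.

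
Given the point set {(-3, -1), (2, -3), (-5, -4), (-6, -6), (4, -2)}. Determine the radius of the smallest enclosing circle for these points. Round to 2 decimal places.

By Welzl's lemma the MEC is supported by two points (diametrically opposite) or three points (on a circumcircle).
The farthest pair is (-6, -6)–(4, -2) with squared distance 116. The circle on this segment as diameter has centre (-1, -4) and r² = 116/4 = 29.
Check (-3, -1): distance² to centre = 13 ≤ 29, so it lies inside.
All remaining points lie in this disk, and no smaller disk contains both endpoints, so this is the minimum enclosing circle.
r = √29 ≈ 5.39.

5.39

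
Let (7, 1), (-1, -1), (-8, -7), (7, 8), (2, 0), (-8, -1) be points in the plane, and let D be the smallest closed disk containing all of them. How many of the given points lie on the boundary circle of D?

The farthest pair is (-8, -7)–(7, 8) with squared distance 450. The circle on this segment as diameter has centre (-0.5, 0.5) and r² = 450/4 = 112.5.
Check (7, 1): distance² to centre = 56.5 ≤ 112.5, so it lies inside.
All remaining points lie in this disk, and no smaller disk contains both endpoints, so this is the minimum enclosing circle.
The points at distance exactly r from the centre are (-8, -7), (7, 8) — 2 points.

2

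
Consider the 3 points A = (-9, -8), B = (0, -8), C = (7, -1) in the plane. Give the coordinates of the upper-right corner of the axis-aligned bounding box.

x-range [-9, 7], y-range [-8, -1].
The upper-right corner is (7, -1).

(7, -1)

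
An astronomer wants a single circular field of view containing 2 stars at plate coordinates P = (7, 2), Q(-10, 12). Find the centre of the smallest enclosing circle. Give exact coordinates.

(-1.5, 7)

The smallest circle enclosing two points has them as diameter endpoints.
Centre = midpoint = (-1.5, 7); r² = |PQ|²/4 = 389/4 = 97.25.
Centre = (-1.5, 7).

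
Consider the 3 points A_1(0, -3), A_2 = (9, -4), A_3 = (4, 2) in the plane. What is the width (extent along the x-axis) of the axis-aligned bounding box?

9

max x = 9, min x = 0, so width = 9.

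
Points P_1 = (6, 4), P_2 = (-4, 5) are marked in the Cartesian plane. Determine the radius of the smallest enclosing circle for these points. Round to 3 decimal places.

The smallest circle enclosing two points has them as diameter endpoints.
Centre = midpoint = (1, 4.5); r² = |P_1P_2|²/4 = 101/4 = 25.25.
r = √(25.25) ≈ 5.025.

5.025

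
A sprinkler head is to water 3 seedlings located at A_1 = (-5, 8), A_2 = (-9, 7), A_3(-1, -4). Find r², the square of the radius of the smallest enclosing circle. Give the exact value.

46.25

Side lengths²: A_1A_2² = 17, A_1A_3² = 160, A_2A_3² = 185.
Since A_2A_3² = 185 ≥ 160 + 17 = 177, the angle opposite A_2A_3 is not acute, so the smallest enclosing circle has A_2A_3 as diameter.
Centre = midpoint of A_2A_3 = (-5, 1.5), r² = 185/4 = 46.25.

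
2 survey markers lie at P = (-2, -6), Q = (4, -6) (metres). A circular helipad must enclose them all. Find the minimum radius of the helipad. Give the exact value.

The smallest circle enclosing two points has them as diameter endpoints.
Centre = midpoint = (1, -6); r² = |PQ|²/4 = 36/4 = 9.
r = √9 = 3.

3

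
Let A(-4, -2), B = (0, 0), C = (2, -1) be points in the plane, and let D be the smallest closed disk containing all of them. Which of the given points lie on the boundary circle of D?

Side lengths²: AB² = 20, AC² = 37, BC² = 5.
Since AC² = 37 ≥ 20 + 5 = 25, the angle opposite AC is not acute, so the smallest enclosing circle has AC as diameter.
Centre = midpoint of AC = (-1, -1.5), r² = 37/4 = 9.25.
The points at distance exactly r from the centre are A, C — 2 points.

A, C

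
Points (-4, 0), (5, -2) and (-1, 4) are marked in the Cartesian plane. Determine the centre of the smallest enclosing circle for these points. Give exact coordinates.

Call the three points A, B, C in the order given.
Side lengths²: AB² = 85, AC² = 25, BC² = 72.
Since AB² = 85 < 72 + 25 = 97, the triangle is acute, so the smallest enclosing circle is the circumcircle.
Circumcentre = (9/14, -5/14), r² = 2125/98.
Centre = (9/14, -5/14).

(9/14, -5/14)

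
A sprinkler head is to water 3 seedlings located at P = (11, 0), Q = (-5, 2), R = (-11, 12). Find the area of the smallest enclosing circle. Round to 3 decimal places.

Side lengths²: PQ² = 260, PR² = 628, QR² = 136.
Since PR² = 628 ≥ 260 + 136 = 396, the angle opposite PR is not acute, so the smallest enclosing circle has PR as diameter.
Centre = midpoint of PR = (0, 6), r² = 628/4 = 157.
Area = π·r² = π·157 ≈ 493.230.

493.230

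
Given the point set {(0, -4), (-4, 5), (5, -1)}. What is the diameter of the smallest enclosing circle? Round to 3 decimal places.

Call the three points A, B, C in the order given.
Side lengths²: AB² = 97, AC² = 34, BC² = 117.
Since BC² = 117 < 97 + 34 = 131, the triangle is acute, so the smallest enclosing circle is the circumcircle.
Circumcentre = (5/38, 55/38), r² = 21437/722.
Diameter = 2r = 2√(21437/722) ≈ 10.898.

10.898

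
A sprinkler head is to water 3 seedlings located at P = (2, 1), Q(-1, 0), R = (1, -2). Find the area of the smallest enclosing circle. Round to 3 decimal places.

9.817

Side lengths²: PQ² = 10, PR² = 10, QR² = 8.
Since PR² = 10 < 10 + 8 = 18, the triangle is acute, so the smallest enclosing circle is the circumcircle.
Circumcentre = (0.75, -0.25), r² = 3.125.
Area = π·r² = π·3.125 ≈ 9.817.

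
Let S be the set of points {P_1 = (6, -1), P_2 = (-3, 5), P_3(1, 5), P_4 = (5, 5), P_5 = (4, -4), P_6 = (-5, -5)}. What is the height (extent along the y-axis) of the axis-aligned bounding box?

max y = 5, min y = -5, so height = 10.

10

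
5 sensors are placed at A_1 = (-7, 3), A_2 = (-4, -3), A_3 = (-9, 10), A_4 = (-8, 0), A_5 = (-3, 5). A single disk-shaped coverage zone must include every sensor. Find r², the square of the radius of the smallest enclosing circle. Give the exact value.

The minimum enclosing circle of a finite set is fixed by two of the points (as a diameter) or three (as a circumcircle).
The farthest pair is A_2–A_3 with squared distance 194. The circle on this segment as diameter has centre (-6.5, 3.5) and r² = 194/4 = 48.5.
Check A_1: distance² to centre = 0.5 ≤ 48.5, so it lies inside.
All remaining points lie in this disk, and no smaller disk contains both endpoints, so this is the minimum enclosing circle.

48.5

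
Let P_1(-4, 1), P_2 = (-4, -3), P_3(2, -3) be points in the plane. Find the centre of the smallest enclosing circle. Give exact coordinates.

Side lengths²: P_1P_2² = 16, P_1P_3² = 52, P_2P_3² = 36.
Since P_1P_3² = 52 ≥ 36 + 16 = 52, the angle opposite P_1P_3 is not acute, so the smallest enclosing circle has P_1P_3 as diameter.
Centre = midpoint of P_1P_3 = (-1, -1), r² = 52/4 = 13.
Centre = (-1, -1).

(-1, -1)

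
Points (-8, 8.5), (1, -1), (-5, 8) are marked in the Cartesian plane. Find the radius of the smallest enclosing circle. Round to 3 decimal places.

6.543

Call the three points A, B, C in the order given.
Side lengths²: AB² = 171.25, AC² = 9.25, BC² = 117.
Since AB² = 171.25 ≥ 117 + 9.25 = 126.25, the angle opposite AB is not acute, so the smallest enclosing circle has AB as diameter.
Centre = midpoint of AB = (-3.5, 3.75), r² = 171.25/4 = 42.8125.
r = √(42.8125) ≈ 6.543.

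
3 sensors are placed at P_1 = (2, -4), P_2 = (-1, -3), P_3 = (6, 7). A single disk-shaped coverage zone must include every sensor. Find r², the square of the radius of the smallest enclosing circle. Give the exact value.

Side lengths²: P_1P_2² = 10, P_1P_3² = 137, P_2P_3² = 149.
Since P_2P_3² = 149 ≥ 137 + 10 = 147, the angle opposite P_2P_3 is not acute, so the smallest enclosing circle has P_2P_3 as diameter.
Centre = midpoint of P_2P_3 = (2.5, 2), r² = 149/4 = 37.25.

37.25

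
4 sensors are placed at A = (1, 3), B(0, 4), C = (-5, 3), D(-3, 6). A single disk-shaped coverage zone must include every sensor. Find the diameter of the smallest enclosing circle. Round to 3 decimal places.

6.009

A smallest enclosing disk is always determined by at most three of the input points on its boundary.
The minimum enclosing circle is determined by three boundary points: A, C, D.
Their circumcentre is (-2, 19/6) with r² = 325/36.
The farthest remaining point B is at distance² 169/36 ≤ 325/36.
Diameter = 2r = 2√(325/36) ≈ 6.009.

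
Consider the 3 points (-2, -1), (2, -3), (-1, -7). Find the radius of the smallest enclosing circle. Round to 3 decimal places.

Call the three points A, B, C in the order given.
Side lengths²: AB² = 20, AC² = 37, BC² = 25.
Since AC² = 37 < 25 + 20 = 45, the triangle is acute, so the smallest enclosing circle is the circumcircle.
Circumcentre = (-21/22, -43/11), r² = 4625/484.
r = √(4625/484) ≈ 3.091.

3.091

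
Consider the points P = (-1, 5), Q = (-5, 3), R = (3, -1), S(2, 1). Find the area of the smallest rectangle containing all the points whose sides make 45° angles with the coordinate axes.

In coordinates u = x + y, v = x − y the rectangle is axis-aligned; the map (x,y)→(u,v) scales areas by 2.
u-values: 4, -2, 2, 3; range = 4 − (-2) = 6.
v-values: -6, -8, 4, 1; range = 4 − (-8) = 12.
Area = (6 × 12) / 2 = 36.

36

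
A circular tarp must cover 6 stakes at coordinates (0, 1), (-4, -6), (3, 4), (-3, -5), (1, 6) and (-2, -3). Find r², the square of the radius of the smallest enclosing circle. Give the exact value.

42.25

The farthest pair is (-4, -6)–(1, 6) with squared distance 169. The circle on this segment as diameter has centre (-1.5, 0) and r² = 169/4 = 42.25.
Check (0, 1): distance² to centre = 3.25 ≤ 42.25, so it lies inside.
All remaining points lie in this disk, and no smaller disk contains both endpoints, so this is the minimum enclosing circle.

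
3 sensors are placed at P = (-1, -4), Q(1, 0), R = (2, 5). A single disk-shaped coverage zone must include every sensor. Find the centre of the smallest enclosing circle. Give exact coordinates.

(0.5, 0.5)

Side lengths²: PQ² = 20, PR² = 90, QR² = 26.
Since PR² = 90 ≥ 26 + 20 = 46, the angle opposite PR is not acute, so the smallest enclosing circle has PR as diameter.
Centre = midpoint of PR = (0.5, 0.5), r² = 90/4 = 22.5.
Centre = (0.5, 0.5).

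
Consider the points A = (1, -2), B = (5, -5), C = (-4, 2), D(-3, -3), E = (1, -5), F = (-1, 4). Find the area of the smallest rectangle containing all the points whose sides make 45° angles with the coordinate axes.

In coordinates u = x + y, v = x − y the rectangle is axis-aligned; the map (x,y)→(u,v) scales areas by 2.
u-values: -1, 0, -2, -6, -4, 3; range = 3 − (-6) = 9.
v-values: 3, 10, -6, 0, 6, -5; range = 10 − (-6) = 16.
Area = (9 × 16) / 2 = 72.

72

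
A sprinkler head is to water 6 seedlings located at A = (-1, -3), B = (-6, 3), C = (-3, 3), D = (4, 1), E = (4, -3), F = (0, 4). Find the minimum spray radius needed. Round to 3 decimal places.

5.831

A smallest enclosing disk is always determined by at most three of the input points on its boundary.
The farthest pair is B–E with squared distance 136. The circle on this segment as diameter has centre (-1, 0) and r² = 136/4 = 34.
Check A: distance² to centre = 9 ≤ 34, so it lies inside.
All remaining points lie in this disk, and no smaller disk contains both endpoints, so this is the minimum enclosing circle.
r = √34 ≈ 5.831.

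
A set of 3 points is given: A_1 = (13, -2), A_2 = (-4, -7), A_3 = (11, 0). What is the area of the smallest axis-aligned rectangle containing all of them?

x ranges over [-4, 13], width 17.
y ranges over [-7, 0], height 7.
Area = 17 × 7 = 119.

119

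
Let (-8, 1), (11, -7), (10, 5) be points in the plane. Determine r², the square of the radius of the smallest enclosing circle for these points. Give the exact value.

209525/1936

Call the three points A, B, C in the order given.
Side lengths²: AB² = 425, AC² = 340, BC² = 145.
Since AB² = 425 < 340 + 145 = 485, the triangle is acute, so the smallest enclosing circle is the circumcircle.
Circumcentre = (45/22, -75/44), r² = 209525/1936.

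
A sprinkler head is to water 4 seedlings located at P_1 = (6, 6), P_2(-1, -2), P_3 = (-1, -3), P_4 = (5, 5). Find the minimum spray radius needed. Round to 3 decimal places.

5.701

By Welzl's lemma the MEC is supported by two points (diametrically opposite) or three points (on a circumcircle).
The farthest pair is P_1–P_3 with squared distance 130. The circle on this segment as diameter has centre (2.5, 1.5) and r² = 130/4 = 32.5.
Check P_2: distance² to centre = 24.5 ≤ 32.5, so it lies inside.
All remaining points lie in this disk, and no smaller disk contains both endpoints, so this is the minimum enclosing circle.
r = √(32.5) ≈ 5.701.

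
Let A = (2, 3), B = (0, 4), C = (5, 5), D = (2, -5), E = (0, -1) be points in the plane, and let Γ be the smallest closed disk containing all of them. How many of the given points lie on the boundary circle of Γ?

The minimum enclosing circle is determined by three boundary points: B, C, D.
Their circumcentre is (319/94, 3/94) with r² = 120445/4418.
The farthest remaining point E is at distance² 55585/4418 ≤ 120445/4418.
The points at distance exactly r from the centre are B, C, D — 3 points.

3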